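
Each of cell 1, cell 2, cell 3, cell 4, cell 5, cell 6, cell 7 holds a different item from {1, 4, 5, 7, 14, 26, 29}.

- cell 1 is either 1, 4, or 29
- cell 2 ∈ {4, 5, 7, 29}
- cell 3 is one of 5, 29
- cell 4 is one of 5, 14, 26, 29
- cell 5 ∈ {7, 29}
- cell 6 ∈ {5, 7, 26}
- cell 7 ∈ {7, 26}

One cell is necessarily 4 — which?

cell 2

Among the 7 variables, 1 fits only cell 1 (and all 7 values in {1, 4, 5, 7, 14, 26, 29} must be used), so cell 1 = 1.
Among the 6 still-open variables, 4 fits only cell 2 (and all 6 values in {4, 5, 7, 14, 26, 29} must be used), so cell 2 = 4.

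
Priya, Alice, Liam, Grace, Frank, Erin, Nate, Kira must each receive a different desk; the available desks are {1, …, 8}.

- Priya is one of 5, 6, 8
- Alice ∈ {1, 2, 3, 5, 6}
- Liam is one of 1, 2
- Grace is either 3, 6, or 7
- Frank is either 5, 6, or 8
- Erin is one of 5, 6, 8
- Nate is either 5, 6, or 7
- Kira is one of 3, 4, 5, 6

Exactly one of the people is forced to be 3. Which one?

The 8 variables draw from only 8 values {1, 2, 3, 4, 5, 6, 7, 8}, so each is used; only Kira can be 4, hence Kira = 4.
The 3 variables Priya, Frank, Erin are confined to {5, 6, 8}, which locks those values in; drop them from Alice, Grace, Nate.
Nate must be 7 (only option left). Eliminate 7 elsewhere: Grace.
So 3 goes to Grace.

Grace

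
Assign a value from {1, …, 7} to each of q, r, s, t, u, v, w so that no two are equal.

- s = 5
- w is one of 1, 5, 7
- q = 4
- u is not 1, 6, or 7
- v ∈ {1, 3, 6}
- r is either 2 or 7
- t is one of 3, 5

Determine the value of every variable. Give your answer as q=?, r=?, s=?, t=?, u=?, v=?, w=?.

q=4, r=7, s=5, t=3, u=2, v=6, w=1

q has just one choice, so q = 4. So u can't be 4.
s has just one choice, so s = 5. So t, u, w can't be 5.
t has just one choice, so t = 3. So u, v can't be 3.
That leaves u = 2. So r can't be 2.
r's domain is down to {7}, so r = 7. Remove 7 from w.
w's domain is down to {1}, so w = 1. Eliminate 1 elsewhere: v.
That leaves v = 6.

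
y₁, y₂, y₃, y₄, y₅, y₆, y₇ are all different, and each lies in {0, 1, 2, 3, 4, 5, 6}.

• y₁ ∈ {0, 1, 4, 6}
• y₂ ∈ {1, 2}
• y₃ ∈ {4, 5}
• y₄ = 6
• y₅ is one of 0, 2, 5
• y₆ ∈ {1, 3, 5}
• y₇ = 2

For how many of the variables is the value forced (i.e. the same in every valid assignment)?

4

y₄ must be 6 (only option left). So y₁ can't be 6.
y₇'s domain is down to {2}, so y₇ = 2. Eliminate 2 elsewhere: y₂, y₅.
y₂ has just one choice, so y₂ = 1. Remove 1 from y₁, y₆.
Among the 4 still-open variables, 3 fits only y₆ (and all 4 values in {0, 3, 4, 5} must be used), so y₆ = 3.
Determined: y₂=1, y₄=6, y₆=3, y₇=2. The other variables each still have more than one consistent value. That makes 4.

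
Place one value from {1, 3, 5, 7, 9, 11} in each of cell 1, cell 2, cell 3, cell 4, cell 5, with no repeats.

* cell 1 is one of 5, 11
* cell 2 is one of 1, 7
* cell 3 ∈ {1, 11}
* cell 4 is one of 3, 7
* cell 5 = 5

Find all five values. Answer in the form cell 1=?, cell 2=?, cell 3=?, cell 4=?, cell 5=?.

cell 1=11, cell 2=7, cell 3=1, cell 4=3, cell 5=5

cell 5 has just one choice, so cell 5 = 5. So cell 1 can't be 5.
cell 1 has just one choice, so cell 1 = 11. Strike 11 from cell 3.
cell 3's domain is down to {1}, so cell 3 = 1. Strike 1 from cell 2.
That leaves cell 2 = 7. Remove 7 from cell 4.
cell 4 must be 3 (only option left).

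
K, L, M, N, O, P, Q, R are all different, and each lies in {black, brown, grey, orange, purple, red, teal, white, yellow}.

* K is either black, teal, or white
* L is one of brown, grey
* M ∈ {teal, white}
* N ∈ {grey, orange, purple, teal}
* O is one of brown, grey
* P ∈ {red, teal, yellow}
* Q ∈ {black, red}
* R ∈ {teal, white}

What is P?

The 2 variables L and O are confined to {brown, grey}, which locks those values in; drop them from N.
The 2 variables M and R are confined to {teal, white}, which locks those values in; drop them from K, N, P.
K has just one choice, so K = black. Remove black from Q.
Q's domain is down to {red}, so Q = red. Eliminate red elsewhere: P.
So P = yellow.

yellow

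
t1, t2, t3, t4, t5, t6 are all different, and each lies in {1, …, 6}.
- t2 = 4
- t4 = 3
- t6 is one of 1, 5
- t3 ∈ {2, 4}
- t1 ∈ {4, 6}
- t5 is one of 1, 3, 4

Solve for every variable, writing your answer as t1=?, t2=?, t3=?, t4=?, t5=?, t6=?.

t1=6, t2=4, t3=2, t4=3, t5=1, t6=5

t2 has just one choice, so t2 = 4. Strike 4 from t1, t3, t5.
t3 has just one choice, so t3 = 2.
t4's domain is down to {3}, so t4 = 3. Remove 3 from t5.
t5's domain is down to {1}, so t5 = 1. So t6 can't be 1.
t6 has just one choice, so t6 = 5.
t1 has just one choice, so t1 = 6.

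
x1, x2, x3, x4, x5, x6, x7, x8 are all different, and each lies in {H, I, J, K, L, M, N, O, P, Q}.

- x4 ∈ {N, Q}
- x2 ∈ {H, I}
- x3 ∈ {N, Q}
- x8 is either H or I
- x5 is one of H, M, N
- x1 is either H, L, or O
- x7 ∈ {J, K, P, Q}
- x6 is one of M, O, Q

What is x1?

x2 and x8 between them cover only {H, I} — a naked pair. Remove those values from x1, x5.
x3 and x4 between them cover only {N, Q} — a naked pair. Remove those values from x5, x6, x7.
x5 has just one choice, so x5 = M. So x6 can't be M.
x6 has just one choice, so x6 = O. So x1 can't be O.
So x1 = L.

L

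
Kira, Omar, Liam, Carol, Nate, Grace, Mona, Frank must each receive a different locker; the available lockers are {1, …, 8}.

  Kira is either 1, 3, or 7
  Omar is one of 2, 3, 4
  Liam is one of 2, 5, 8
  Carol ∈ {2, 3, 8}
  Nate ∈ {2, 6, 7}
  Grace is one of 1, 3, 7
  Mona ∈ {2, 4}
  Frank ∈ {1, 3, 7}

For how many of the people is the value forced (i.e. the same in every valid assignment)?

The 8 variables draw from only 8 values {1, 2, 3, 4, 5, 6, 7, 8}, so each is used; only Liam can be 5, hence Liam = 5.
The 7 still-open variables draw from only 7 values {1, 2, 3, 4, 6, 7, 8}, so each is used; only Nate can be 6, hence Nate = 6.
The 6 still-open variables draw from only 6 values {1, 2, 3, 4, 7, 8}, so each is used; only Carol can be 8, hence Carol = 8.
Kira, Grace, Frank between them cover only {1, 3, 7} — a naked triple. Remove those values from Omar.
Determined: Liam=5, Carol=8, Nate=6. The other people each still have more than one consistent value. That makes 3.

3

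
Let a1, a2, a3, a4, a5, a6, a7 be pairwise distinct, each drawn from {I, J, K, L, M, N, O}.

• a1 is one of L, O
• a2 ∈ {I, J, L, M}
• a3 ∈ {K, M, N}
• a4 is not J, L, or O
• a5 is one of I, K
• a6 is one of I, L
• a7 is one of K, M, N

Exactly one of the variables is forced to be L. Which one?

a6

The 7 variables draw from only 7 values {I, J, K, L, M, N, O}, so each is used; only a2 can be J, hence a2 = J.
The 6 still-open variables draw from only 6 values {I, K, L, M, N, O}, so each is used; only a1 can be O, hence a1 = O.
Among the 5 still-open variables, L fits only a6 (and all 5 values in {I, K, L, M, N} must be used), so a6 = L.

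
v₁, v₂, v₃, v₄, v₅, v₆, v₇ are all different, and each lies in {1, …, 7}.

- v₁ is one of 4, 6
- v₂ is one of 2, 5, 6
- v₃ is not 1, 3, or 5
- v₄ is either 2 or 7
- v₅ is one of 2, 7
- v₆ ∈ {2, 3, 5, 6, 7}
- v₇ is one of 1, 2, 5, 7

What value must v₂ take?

5

The 7 variables together cover exactly {1, 2, 3, 4, 5, 6, 7} — 7 values for 7 variables — and 1 appears only in v₇'s list, so v₇ = 1.
The 6 still-open variables draw from only 6 values {2, 3, 4, 5, 6, 7}, so each is used; only v₆ can be 3, hence v₆ = 3.
The 5 still-open variables draw from only 5 values {2, 4, 5, 6, 7}, so each is used; only v₂ can be 5, hence v₂ = 5.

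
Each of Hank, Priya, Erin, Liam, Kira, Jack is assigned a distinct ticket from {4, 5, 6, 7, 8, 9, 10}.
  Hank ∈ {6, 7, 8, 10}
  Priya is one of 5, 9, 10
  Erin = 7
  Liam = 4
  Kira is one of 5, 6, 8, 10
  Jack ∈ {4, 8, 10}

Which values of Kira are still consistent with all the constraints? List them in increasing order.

Erin's domain is down to {7}, so Erin = 7. Remove 7 from Hank.
Liam has just one choice, so Liam = 4. So Jack can't be 4.
No further eliminations apply; Kira can still be any of 5, 6, 8, 10.

5, 6, 8, 10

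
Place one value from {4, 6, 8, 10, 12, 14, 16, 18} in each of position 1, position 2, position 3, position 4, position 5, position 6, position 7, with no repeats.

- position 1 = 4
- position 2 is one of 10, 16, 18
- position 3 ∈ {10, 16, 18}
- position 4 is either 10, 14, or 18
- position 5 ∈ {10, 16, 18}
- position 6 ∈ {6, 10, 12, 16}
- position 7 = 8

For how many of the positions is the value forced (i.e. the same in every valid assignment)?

position 1 has just one choice, so position 1 = 4.
That leaves position 7 = 8.
position 2, position 3, position 5 share exactly the 3 values {10, 16, 18}; by pigeonhole those values go to them, so strike 10, 16, 18 from position 4, position 6.
position 4 has just one choice, so position 4 = 14.
Determined: position 1=4, position 4=14, position 7=8. The other positions each still have more than one consistent value. That makes 3.

3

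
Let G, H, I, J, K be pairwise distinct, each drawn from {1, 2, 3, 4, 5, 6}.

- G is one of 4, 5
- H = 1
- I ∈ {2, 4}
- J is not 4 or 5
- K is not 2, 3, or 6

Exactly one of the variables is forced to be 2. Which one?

I

H's domain is down to {1}, so H = 1. Remove 1 from J, K.
G and K between them cover only {4, 5} — a naked pair. Remove those values from I.
So 2 goes to I.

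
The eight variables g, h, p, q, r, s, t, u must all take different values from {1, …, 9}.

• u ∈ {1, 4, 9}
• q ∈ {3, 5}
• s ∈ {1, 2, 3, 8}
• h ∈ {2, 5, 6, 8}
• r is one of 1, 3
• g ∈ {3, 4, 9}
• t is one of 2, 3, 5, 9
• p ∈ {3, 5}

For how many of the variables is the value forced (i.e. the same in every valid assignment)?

4

The 8 variables draw from only 8 values {1, 2, 3, 4, 5, 6, 8, 9}, so each is used; only h can be 6, hence h = 6.
The 7 still-open variables together cover exactly {1, 2, 3, 4, 5, 8, 9} — 7 values for 7 variables — and 8 appears only in s's list, so s = 8.
The 6 still-open variables draw from only 6 values {1, 2, 3, 4, 5, 9}, so each is used; only t can be 2, hence t = 2.
p and q share exactly the 2 values {3, 5}; by pigeonhole those values go to them, so strike 3, 5 from g, r.
r has just one choice, so r = 1. Eliminate 1 elsewhere: u.
Determined: h=6, r=1, s=8, t=2. The other variables each still have more than one consistent value. That makes 4.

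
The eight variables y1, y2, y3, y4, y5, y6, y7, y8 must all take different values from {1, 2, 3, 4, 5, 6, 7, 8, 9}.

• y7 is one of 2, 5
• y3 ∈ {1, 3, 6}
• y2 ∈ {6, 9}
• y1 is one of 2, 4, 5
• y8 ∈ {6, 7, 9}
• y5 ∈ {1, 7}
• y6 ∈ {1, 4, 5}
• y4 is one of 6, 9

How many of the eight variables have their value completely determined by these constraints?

Among the 8 variables, 3 fits only y3 (and all 8 values in {1, 2, 3, 4, 5, 6, 7, 9} must be used), so y3 = 3.
y2 and y4 share exactly the 2 values {6, 9}; by pigeonhole those values go to them, so strike 6, 9 from y8.
y8's domain is down to {7}, so y8 = 7. Remove 7 from y5.
y5 has just one choice, so y5 = 1. Strike 1 from y6.
Determined: y3=3, y5=1, y8=7. The other variables each still have more than one consistent value. That makes 3.

3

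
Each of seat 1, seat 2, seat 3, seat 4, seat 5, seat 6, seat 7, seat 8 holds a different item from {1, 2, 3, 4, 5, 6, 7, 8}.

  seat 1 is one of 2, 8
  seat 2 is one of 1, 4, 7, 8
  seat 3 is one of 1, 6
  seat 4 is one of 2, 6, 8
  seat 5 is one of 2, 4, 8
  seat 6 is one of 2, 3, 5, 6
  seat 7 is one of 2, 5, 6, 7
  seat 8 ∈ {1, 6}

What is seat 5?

4

The 8 variables together cover exactly {1, 2, 3, 4, 5, 6, 7, 8} — 8 values for 8 variables — and 3 appears only in seat 6's list, so seat 6 = 3.
The 7 still-open variables draw from only 7 values {1, 2, 4, 5, 6, 7, 8}, so each is used; only seat 7 can be 5, hence seat 7 = 5.
The 6 still-open variables draw from only 6 values {1, 2, 4, 6, 7, 8}, so each is used; only seat 2 can be 7, hence seat 2 = 7.
The 5 still-open variables draw from only 5 values {1, 2, 4, 6, 8}, so each is used; only seat 5 can be 4, hence seat 5 = 4.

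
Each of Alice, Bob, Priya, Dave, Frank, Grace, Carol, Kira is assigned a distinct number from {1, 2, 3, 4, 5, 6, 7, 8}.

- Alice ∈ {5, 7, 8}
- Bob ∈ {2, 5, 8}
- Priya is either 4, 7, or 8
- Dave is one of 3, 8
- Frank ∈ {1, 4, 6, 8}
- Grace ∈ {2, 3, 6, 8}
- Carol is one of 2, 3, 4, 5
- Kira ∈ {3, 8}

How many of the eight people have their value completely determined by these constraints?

Among the 8 variables, 1 fits only Frank (and all 8 values in {1, 2, 3, 4, 5, 6, 7, 8} must be used), so Frank = 1.
The 7 still-open variables together cover exactly {2, 3, 4, 5, 6, 7, 8} — 7 values for 7 variables — and 6 appears only in Grace's list, so Grace = 6.
Dave and Kira share exactly the 2 values {3, 8}; by pigeonhole those values go to them, so strike 3, 8 from Alice, Bob, Priya, Carol.
Determined: Frank=1, Grace=6. The other people each still have more than one consistent value. That makes 2.

2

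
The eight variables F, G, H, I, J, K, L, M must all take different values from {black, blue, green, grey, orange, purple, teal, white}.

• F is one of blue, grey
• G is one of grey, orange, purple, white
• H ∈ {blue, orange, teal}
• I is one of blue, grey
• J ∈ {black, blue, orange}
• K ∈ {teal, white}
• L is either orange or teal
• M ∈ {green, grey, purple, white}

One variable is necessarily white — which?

The 8 variables together cover exactly {black, blue, green, grey, orange, purple, teal, white} — 8 values for 8 variables — and black appears only in J's list, so J = black.
The 7 still-open variables draw from only 7 values {blue, green, grey, orange, purple, teal, white}, so each is used; only M can be green, hence M = green.
Among the 6 still-open variables, purple fits only G (and all 6 values in {blue, grey, orange, purple, teal, white} must be used), so G = purple.
The 5 still-open variables draw from only 5 values {blue, grey, orange, teal, white}, so each is used; only K can be white, hence K = white.

K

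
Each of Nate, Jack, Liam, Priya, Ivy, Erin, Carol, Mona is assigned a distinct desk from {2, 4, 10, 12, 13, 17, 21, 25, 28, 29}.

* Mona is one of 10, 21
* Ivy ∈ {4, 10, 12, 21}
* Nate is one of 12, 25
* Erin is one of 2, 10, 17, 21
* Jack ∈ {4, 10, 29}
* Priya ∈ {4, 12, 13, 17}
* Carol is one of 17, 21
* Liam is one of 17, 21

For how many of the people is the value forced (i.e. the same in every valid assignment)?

The 2 variables Liam and Carol are confined to {17, 21}, which locks those values in; drop them from Priya, Ivy, Erin, Mona.
Mona's domain is down to {10}, so Mona = 10. Remove 10 from Jack, Ivy, Erin.
Erin's domain is down to {2}, so Erin = 2.
Determined: Erin=2, Mona=10. The other people each still have more than one consistent value. That makes 2.

2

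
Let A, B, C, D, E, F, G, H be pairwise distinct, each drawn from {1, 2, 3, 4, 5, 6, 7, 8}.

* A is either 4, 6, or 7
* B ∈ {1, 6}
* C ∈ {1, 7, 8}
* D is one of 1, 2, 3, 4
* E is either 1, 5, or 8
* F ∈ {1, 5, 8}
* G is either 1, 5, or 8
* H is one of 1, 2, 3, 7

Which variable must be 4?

A

E, F, G share exactly the 3 values {1, 5, 8}; by pigeonhole those values go to them, so strike 1, 5, 8 from B, C, D, H.
B has just one choice, so B = 6. Remove 6 from A.
C must be 7 (only option left). Strike 7 from A, H.
So 4 goes to A.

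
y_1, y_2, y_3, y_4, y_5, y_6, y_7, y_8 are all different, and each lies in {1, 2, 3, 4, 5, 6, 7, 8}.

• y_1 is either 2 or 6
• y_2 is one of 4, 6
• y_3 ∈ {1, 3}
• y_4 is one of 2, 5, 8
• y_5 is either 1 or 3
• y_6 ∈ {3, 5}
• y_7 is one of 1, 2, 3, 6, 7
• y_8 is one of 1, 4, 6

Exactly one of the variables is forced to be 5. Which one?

y_6

The 8 variables together cover exactly {1, 2, 3, 4, 5, 6, 7, 8} — 8 values for 8 variables — and 7 appears only in y_7's list, so y_7 = 7.
The 7 still-open variables draw from only 7 values {1, 2, 3, 4, 5, 6, 8}, so each is used; only y_4 can be 8, hence y_4 = 8.
The 6 still-open variables draw from only 6 values {1, 2, 3, 4, 5, 6}, so each is used; only y_1 can be 2, hence y_1 = 2.
The 5 still-open variables together cover exactly {1, 3, 4, 5, 6} — 5 values for 5 variables — and 5 appears only in y_6's list, so y_6 = 5.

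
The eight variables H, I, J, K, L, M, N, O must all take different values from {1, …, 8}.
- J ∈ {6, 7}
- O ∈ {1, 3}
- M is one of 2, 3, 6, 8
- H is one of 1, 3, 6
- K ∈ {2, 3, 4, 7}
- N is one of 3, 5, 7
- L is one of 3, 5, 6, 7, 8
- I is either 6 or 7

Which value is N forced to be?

5

Among the 8 variables, 4 fits only K (and all 8 values in {1, 2, 3, 4, 5, 6, 7, 8} must be used), so K = 4.
The 7 still-open variables together cover exactly {1, 2, 3, 5, 6, 7, 8} — 7 values for 7 variables — and 2 appears only in M's list, so M = 2.
The 6 still-open variables draw from only 6 values {1, 3, 5, 6, 7, 8}, so each is used; only L can be 8, hence L = 8.
The 5 still-open variables together cover exactly {1, 3, 5, 6, 7} — 5 values for 5 variables — and 5 appears only in N's list, so N = 5.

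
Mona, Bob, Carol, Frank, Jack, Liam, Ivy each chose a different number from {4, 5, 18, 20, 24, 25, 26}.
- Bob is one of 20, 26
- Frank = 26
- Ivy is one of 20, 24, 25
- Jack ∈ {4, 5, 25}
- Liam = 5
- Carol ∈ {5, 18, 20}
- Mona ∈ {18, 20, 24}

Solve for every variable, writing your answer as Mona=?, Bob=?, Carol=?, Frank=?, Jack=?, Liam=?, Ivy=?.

Mona=24, Bob=20, Carol=18, Frank=26, Jack=4, Liam=5, Ivy=25

Frank's domain is down to {26}, so Frank = 26. Eliminate 26 elsewhere: Bob.
Liam must be 5 (only option left). So Carol, Jack can't be 5.
Bob's domain is down to {20}, so Bob = 20. Eliminate 20 elsewhere: Mona, Carol, Ivy.
That leaves Carol = 18. Eliminate 18 elsewhere: Mona.
Mona has just one choice, so Mona = 24. Eliminate 24 elsewhere: Ivy.
Ivy must be 25 (only option left). Eliminate 25 elsewhere: Jack.
Jack has just one choice, so Jack = 4.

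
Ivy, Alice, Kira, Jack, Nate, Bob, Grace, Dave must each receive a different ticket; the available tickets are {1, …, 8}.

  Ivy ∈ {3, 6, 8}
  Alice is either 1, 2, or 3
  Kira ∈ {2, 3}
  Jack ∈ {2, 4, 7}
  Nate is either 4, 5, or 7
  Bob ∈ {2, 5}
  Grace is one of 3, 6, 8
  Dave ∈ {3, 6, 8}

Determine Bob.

The 8 variables together cover exactly {1, 2, 3, 4, 5, 6, 7, 8} — 8 values for 8 variables — and 1 appears only in Alice's list, so Alice = 1.
Ivy, Grace, Dave share exactly the 3 values {3, 6, 8}; by pigeonhole those values go to them, so strike 3, 6, 8 from Kira.
Kira's domain is down to {2}, so Kira = 2. So Jack, Bob can't be 2.
So Bob = 5.

5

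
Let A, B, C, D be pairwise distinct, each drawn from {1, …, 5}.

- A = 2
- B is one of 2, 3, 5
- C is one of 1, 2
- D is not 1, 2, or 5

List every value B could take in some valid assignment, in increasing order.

3, 5

A must be 2 (only option left). Strike 2 from B, C.
C's domain is down to {1}, so C = 1.
No further eliminations apply; B can still be any of 3, 5.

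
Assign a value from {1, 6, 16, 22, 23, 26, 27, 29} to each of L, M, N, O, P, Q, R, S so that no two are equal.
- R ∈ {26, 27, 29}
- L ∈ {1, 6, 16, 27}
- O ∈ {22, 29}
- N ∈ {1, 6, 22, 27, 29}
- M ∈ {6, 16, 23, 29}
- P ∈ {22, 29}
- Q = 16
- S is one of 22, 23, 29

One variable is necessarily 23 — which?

Q has just one choice, so Q = 16. So L, M can't be 16.
The 7 still-open variables together cover exactly {1, 6, 22, 23, 26, 27, 29} — 7 values for 7 variables — and 26 appears only in R's list, so R = 26.
O and P share exactly the 2 values {22, 29}; by pigeonhole those values go to them, so strike 22, 29 from M, N, S.
So 23 goes to S.

S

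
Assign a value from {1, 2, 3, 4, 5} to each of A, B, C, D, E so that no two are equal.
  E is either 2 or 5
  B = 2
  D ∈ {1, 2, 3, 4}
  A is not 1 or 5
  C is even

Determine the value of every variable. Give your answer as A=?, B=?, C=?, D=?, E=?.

A=3, B=2, C=4, D=1, E=5

B has just one choice, so B = 2. Eliminate 2 elsewhere: A, C, D, E.
C must be 4 (only option left). Eliminate 4 elsewhere: A, D.
E must be 5 (only option left).
A has just one choice, so A = 3. Strike 3 from D.
That leaves D = 1.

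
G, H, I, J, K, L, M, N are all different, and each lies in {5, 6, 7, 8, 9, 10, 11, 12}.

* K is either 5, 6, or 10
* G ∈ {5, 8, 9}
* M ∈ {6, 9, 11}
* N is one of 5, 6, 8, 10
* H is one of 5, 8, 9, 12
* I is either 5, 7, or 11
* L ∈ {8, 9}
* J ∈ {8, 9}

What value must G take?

5

The 8 variables draw from only 8 values {5, 6, 7, 8, 9, 10, 11, 12}, so each is used; only I can be 7, hence I = 7.
The 7 still-open variables together cover exactly {5, 6, 8, 9, 10, 11, 12} — 7 values for 7 variables — and 11 appears only in M's list, so M = 11.
The 6 still-open variables together cover exactly {5, 6, 8, 9, 10, 12} — 6 values for 6 variables — and 12 appears only in H's list, so H = 12.
The 2 variables J and L are confined to {8, 9}, which locks those values in; drop them from G, N.
So G = 5.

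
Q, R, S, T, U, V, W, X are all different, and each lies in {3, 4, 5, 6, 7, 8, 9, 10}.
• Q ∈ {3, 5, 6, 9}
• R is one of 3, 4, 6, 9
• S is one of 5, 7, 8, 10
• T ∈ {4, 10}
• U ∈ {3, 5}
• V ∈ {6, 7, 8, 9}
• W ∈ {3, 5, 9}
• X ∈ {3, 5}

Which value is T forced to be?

10

U and X share exactly the 2 values {3, 5}; by pigeonhole those values go to them, so strike 3, 5 from Q, R, S, W.
W must be 9 (only option left). Remove 9 from Q, R, V.
Q's domain is down to {6}, so Q = 6. Strike 6 from R, V.
R must be 4 (only option left). So T can't be 4.
So T = 10.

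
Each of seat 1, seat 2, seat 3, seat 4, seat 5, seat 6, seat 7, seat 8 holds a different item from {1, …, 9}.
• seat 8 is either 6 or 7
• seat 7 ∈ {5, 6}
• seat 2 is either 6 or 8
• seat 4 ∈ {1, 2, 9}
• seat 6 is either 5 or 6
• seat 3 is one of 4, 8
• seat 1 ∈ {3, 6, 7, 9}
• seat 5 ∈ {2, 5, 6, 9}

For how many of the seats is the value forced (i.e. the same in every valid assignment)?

seat 6 and seat 7 share exactly the 2 values {5, 6}; by pigeonhole those values go to them, so strike 5, 6 from seat 1, seat 2, seat 5, seat 8.
seat 2 has just one choice, so seat 2 = 8. Eliminate 8 elsewhere: seat 3.
seat 3's domain is down to {4}, so seat 3 = 4.
seat 8 has just one choice, so seat 8 = 7. Remove 7 from seat 1.
Determined: seat 2=8, seat 3=4, seat 8=7. The other seats each still have more than one consistent value. That makes 3.

3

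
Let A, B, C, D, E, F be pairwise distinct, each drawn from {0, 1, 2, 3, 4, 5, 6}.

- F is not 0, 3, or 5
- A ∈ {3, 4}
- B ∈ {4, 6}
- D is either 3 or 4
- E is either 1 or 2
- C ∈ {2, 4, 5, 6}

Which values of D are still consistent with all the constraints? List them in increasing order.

3, 4

The 6 variables together cover exactly {1, 2, 3, 4, 5, 6} — 6 values for 6 variables — and 5 appears only in C's list, so C = 5.
The 2 variables A and D are confined to {3, 4}, which locks those values in; drop them from B, F.
That leaves B = 6. So F can't be 6.
No further eliminations apply; D can still be any of 3, 4.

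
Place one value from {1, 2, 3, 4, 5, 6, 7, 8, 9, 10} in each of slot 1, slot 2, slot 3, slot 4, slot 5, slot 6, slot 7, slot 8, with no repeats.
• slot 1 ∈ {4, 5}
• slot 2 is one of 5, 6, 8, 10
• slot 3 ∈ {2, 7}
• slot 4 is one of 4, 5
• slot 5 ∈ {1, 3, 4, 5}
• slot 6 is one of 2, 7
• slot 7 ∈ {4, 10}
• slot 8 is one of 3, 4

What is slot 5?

1

The 2 variables slot 1 and slot 4 are confined to {4, 5}, which locks those values in; drop them from slot 2, slot 5, slot 7, slot 8.
slot 7 has just one choice, so slot 7 = 10. Eliminate 10 elsewhere: slot 2.
slot 8's domain is down to {3}, so slot 8 = 3. Remove 3 from slot 5.
So slot 5 = 1.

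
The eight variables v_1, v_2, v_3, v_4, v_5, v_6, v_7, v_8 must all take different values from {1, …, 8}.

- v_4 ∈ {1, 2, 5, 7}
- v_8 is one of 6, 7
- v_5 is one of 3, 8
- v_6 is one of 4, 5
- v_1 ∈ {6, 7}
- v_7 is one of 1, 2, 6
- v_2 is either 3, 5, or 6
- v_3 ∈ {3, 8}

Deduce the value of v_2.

Among the 8 variables, 4 fits only v_6 (and all 8 values in {1, 2, 3, 4, 5, 6, 7, 8} must be used), so v_6 = 4.
v_1 and v_8 between them cover only {6, 7} — a naked pair. Remove those values from v_2, v_4, v_7.
The 2 variables v_3 and v_5 are confined to {3, 8}, which locks those values in; drop them from v_2.
So v_2 = 5.

5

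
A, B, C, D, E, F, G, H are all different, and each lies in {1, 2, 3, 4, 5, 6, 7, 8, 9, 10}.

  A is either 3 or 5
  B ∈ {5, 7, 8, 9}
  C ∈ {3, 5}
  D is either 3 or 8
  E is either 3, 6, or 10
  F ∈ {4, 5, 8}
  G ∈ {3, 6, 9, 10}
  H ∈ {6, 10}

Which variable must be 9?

The 8 variables together cover exactly {3, 4, 5, 6, 7, 8, 9, 10} — 8 values for 8 variables — and 4 appears only in F's list, so F = 4.
Among the 7 still-open variables, 7 fits only B (and all 7 values in {3, 5, 6, 7, 8, 9, 10} must be used), so B = 7.
Among the 6 still-open variables, 8 fits only D (and all 6 values in {3, 5, 6, 8, 9, 10} must be used), so D = 8.
The 5 still-open variables together cover exactly {3, 5, 6, 9, 10} — 5 values for 5 variables — and 9 appears only in G's list, so G = 9.

G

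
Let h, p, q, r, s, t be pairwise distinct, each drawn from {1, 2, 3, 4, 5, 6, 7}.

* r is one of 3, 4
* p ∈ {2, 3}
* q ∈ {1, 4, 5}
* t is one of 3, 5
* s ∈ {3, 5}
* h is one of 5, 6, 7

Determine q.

1

The 2 variables s and t are confined to {3, 5}, which locks those values in; drop them from h, p, q, r.
p's domain is down to {2}, so p = 2.
r's domain is down to {4}, so r = 4. Remove 4 from q.
So q = 1.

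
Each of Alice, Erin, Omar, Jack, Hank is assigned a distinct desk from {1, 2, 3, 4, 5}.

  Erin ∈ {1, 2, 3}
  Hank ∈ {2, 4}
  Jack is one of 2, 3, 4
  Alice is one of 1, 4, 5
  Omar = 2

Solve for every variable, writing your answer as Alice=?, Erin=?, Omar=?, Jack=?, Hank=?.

Alice=5, Erin=1, Omar=2, Jack=3, Hank=4

Omar's domain is down to {2}, so Omar = 2. Strike 2 from Erin, Jack, Hank.
That leaves Hank = 4. Strike 4 from Alice, Jack.
That leaves Jack = 3. So Erin can't be 3.
Erin's domain is down to {1}, so Erin = 1. Eliminate 1 elsewhere: Alice.
Alice must be 5 (only option left).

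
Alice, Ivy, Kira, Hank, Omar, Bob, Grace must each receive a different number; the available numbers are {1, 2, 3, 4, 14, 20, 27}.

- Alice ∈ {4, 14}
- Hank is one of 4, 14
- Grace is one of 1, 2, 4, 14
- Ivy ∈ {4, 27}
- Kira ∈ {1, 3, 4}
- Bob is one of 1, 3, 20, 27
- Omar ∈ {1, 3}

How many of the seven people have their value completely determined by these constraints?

3

The 7 variables draw from only 7 values {1, 2, 3, 4, 14, 20, 27}, so each is used; only Grace can be 2, hence Grace = 2.
Among the 6 still-open variables, 20 fits only Bob (and all 6 values in {1, 3, 4, 14, 20, 27} must be used), so Bob = 20.
The 5 still-open variables draw from only 5 values {1, 3, 4, 14, 27}, so each is used; only Ivy can be 27, hence Ivy = 27.
The 2 variables Alice and Hank are confined to {4, 14}, which locks those values in; drop them from Kira.
Determined: Ivy=27, Bob=20, Grace=2. The other people each still have more than one consistent value. That makes 3.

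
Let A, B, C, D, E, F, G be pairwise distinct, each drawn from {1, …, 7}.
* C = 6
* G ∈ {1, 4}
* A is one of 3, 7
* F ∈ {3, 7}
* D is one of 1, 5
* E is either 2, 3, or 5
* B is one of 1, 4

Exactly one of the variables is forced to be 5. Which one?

D

C must be 6 (only option left).
The 6 still-open variables together cover exactly {1, 2, 3, 4, 5, 7} — 6 values for 6 variables — and 2 appears only in E's list, so E = 2.
Among the 5 still-open variables, 5 fits only D (and all 5 values in {1, 3, 4, 5, 7} must be used), so D = 5.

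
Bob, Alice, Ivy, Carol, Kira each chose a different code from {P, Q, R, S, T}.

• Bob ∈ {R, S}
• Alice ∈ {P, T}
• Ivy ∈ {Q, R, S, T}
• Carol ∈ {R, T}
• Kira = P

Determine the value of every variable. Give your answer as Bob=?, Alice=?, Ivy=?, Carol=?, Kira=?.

Kira must be P (only option left). So Alice can't be P.
That leaves Alice = T. Remove T from Ivy, Carol.
Carol's domain is down to {R}, so Carol = R. Eliminate R elsewhere: Bob, Ivy.
Bob has just one choice, so Bob = S. So Ivy can't be S.
Ivy has just one choice, so Ivy = Q.

Bob=S, Alice=T, Ivy=Q, Carol=R, Kira=P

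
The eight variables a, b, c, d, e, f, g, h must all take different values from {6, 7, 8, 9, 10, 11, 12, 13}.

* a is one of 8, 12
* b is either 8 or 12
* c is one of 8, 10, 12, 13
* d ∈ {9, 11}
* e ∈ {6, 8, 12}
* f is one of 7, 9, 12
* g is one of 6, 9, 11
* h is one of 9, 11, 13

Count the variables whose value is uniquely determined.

4

The 8 variables draw from only 8 values {6, 7, 8, 9, 10, 11, 12, 13}, so each is used; only f can be 7, hence f = 7.
The 7 still-open variables together cover exactly {6, 8, 9, 10, 11, 12, 13} — 7 values for 7 variables — and 10 appears only in c's list, so c = 10.
The 6 still-open variables draw from only 6 values {6, 8, 9, 11, 12, 13}, so each is used; only h can be 13, hence h = 13.
a and b between them cover only {8, 12} — a naked pair. Remove those values from e.
e must be 6 (only option left). Eliminate 6 elsewhere: g.
Determined: c=10, e=6, f=7, h=13. The other variables each still have more than one consistent value. That makes 4.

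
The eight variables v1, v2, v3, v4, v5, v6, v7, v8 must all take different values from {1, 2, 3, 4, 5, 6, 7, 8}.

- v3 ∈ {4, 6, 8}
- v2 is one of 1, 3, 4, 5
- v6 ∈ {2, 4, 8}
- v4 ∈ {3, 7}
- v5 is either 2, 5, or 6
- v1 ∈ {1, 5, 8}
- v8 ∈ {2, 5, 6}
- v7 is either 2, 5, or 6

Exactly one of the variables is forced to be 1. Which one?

v1

Among the 8 variables, 7 fits only v4 (and all 8 values in {1, 2, 3, 4, 5, 6, 7, 8} must be used), so v4 = 7.
The 7 still-open variables draw from only 7 values {1, 2, 3, 4, 5, 6, 8}, so each is used; only v2 can be 3, hence v2 = 3.
The 6 still-open variables draw from only 6 values {1, 2, 4, 5, 6, 8}, so each is used; only v1 can be 1, hence v1 = 1.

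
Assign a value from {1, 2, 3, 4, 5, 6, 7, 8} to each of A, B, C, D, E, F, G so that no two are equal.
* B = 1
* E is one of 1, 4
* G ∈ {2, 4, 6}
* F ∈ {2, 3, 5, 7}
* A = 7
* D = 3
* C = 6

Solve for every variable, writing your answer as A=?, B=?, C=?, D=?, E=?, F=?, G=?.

A=7, B=1, C=6, D=3, E=4, F=5, G=2

A has just one choice, so A = 7. Eliminate 7 elsewhere: F.
That leaves B = 1. Strike 1 from E.
That leaves C = 6. So G can't be 6.
D has just one choice, so D = 3. Eliminate 3 elsewhere: F.
That leaves E = 4. So G can't be 4.
G's domain is down to {2}, so G = 2. So F can't be 2.
F must be 5 (only option left).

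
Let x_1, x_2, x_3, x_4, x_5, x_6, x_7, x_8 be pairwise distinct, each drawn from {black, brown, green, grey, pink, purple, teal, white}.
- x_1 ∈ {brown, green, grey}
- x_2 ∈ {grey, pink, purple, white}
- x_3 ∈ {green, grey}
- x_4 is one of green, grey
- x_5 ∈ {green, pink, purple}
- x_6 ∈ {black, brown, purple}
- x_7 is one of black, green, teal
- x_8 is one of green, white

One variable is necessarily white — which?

x_8

The 8 variables together cover exactly {black, brown, green, grey, pink, purple, teal, white} — 8 values for 8 variables — and teal appears only in x_7's list, so x_7 = teal.
Among the 7 still-open variables, black fits only x_6 (and all 7 values in {black, brown, green, grey, pink, purple, white} must be used), so x_6 = black.
Among the 6 still-open variables, brown fits only x_1 (and all 6 values in {brown, green, grey, pink, purple, white} must be used), so x_1 = brown.
The 2 variables x_3 and x_4 are confined to {green, grey}, which locks those values in; drop them from x_2, x_5, x_8.
So white goes to x_8.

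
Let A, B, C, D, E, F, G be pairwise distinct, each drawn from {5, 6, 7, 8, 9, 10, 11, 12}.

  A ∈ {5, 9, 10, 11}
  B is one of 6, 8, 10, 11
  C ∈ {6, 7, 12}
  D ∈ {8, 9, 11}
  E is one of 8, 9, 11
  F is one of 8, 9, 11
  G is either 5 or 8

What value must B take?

D, E, F between them cover only {8, 9, 11} — a naked triple. Remove those values from A, B, G.
G has just one choice, so G = 5. Eliminate 5 elsewhere: A.
A must be 10 (only option left). Eliminate 10 elsewhere: B.
So B = 6.

6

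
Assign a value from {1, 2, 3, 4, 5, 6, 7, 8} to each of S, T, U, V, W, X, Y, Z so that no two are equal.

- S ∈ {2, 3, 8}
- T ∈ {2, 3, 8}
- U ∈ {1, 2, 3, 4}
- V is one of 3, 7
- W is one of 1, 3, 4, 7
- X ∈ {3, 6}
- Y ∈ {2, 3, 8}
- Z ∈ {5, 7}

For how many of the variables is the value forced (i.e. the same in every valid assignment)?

3

Among the 8 variables, 5 fits only Z (and all 8 values in {1, 2, 3, 4, 5, 6, 7, 8} must be used), so Z = 5.
Among the 7 still-open variables, 6 fits only X (and all 7 values in {1, 2, 3, 4, 6, 7, 8} must be used), so X = 6.
The 3 variables S, T, Y are confined to {2, 3, 8}, which locks those values in; drop them from U, V, W.
V must be 7 (only option left). Remove 7 from W.
Determined: V=7, X=6, Z=5. The other variables each still have more than one consistent value. That makes 3.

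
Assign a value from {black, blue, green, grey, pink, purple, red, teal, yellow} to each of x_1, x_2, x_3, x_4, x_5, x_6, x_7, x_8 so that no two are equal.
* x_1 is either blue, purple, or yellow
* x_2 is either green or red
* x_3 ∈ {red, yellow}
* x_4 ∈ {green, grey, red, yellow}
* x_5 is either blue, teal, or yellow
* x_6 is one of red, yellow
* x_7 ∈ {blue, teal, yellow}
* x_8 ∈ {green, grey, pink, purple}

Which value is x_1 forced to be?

The 8 variables together cover exactly {blue, green, grey, pink, purple, red, teal, yellow} — 8 values for 8 variables — and pink appears only in x_8's list, so x_8 = pink.
The 7 still-open variables together cover exactly {blue, green, grey, purple, red, teal, yellow} — 7 values for 7 variables — and grey appears only in x_4's list, so x_4 = grey.
The 6 still-open variables draw from only 6 values {blue, green, purple, red, teal, yellow}, so each is used; only x_2 can be green, hence x_2 = green.
Among the 5 still-open variables, purple fits only x_1 (and all 5 values in {blue, purple, red, teal, yellow} must be used), so x_1 = purple.

purple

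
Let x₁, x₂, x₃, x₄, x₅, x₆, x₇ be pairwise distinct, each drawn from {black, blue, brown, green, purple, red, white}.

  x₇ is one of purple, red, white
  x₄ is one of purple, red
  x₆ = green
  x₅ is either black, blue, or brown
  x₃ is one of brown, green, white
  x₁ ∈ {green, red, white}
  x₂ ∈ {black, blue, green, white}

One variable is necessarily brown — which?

x₃

x₆ has just one choice, so x₆ = green. So x₁, x₂, x₃ can't be green.
x₁, x₄, x₇ between them cover only {purple, red, white} — a naked triple. Remove those values from x₂, x₃.
So brown goes to x₃.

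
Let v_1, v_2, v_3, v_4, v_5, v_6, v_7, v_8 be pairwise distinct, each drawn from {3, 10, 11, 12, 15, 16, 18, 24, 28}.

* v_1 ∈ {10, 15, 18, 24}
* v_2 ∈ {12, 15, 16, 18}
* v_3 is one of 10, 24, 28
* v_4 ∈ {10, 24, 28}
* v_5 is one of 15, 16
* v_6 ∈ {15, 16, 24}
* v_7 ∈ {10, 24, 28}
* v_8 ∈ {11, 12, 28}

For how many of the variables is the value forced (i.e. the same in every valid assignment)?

Among the 8 variables, 11 fits only v_8 (and all 8 values in {10, 11, 12, 15, 16, 18, 24, 28} must be used), so v_8 = 11.
Among the 7 still-open variables, 12 fits only v_2 (and all 7 values in {10, 12, 15, 16, 18, 24, 28} must be used), so v_2 = 12.
Among the 6 still-open variables, 18 fits only v_1 (and all 6 values in {10, 15, 16, 18, 24, 28} must be used), so v_1 = 18.
v_3, v_4, v_7 between them cover only {10, 24, 28} — a naked triple. Remove those values from v_6.
Determined: v_1=18, v_2=12, v_8=11. The other variables each still have more than one consistent value. That makes 3.

3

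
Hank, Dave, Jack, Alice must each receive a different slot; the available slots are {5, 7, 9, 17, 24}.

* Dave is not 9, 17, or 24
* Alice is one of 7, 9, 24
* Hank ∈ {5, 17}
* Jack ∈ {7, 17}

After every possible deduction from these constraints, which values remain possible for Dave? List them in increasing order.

The 3 variables Hank, Dave, Jack are confined to {5, 7, 17}, which locks those values in; drop them from Alice.
No further eliminations apply; Dave can still be any of 5, 7.

5, 7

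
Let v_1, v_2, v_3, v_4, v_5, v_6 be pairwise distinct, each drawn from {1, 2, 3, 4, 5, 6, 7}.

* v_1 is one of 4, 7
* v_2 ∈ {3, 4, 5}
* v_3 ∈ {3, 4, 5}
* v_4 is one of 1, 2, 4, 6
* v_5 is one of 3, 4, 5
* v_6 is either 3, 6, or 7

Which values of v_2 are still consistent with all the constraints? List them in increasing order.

v_2, v_3, v_5 between them cover only {3, 4, 5} — a naked triple. Remove those values from v_1, v_4, v_6.
That leaves v_1 = 7. Eliminate 7 elsewhere: v_6.
v_6's domain is down to {6}, so v_6 = 6. So v_4 can't be 6.
No further eliminations apply; v_2 can still be any of 3, 4, 5.

3, 4, 5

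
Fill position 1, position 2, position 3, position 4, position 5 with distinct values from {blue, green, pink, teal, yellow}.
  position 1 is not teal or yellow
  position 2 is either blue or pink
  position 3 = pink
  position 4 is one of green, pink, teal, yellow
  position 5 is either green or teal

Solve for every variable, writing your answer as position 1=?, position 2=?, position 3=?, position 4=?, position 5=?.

position 1=green, position 2=blue, position 3=pink, position 4=yellow, position 5=teal

position 3's domain is down to {pink}, so position 3 = pink. So position 1, position 2, position 4 can't be pink.
position 2 has just one choice, so position 2 = blue. Strike blue from position 1.
position 1's domain is down to {green}, so position 1 = green. Remove green from position 4, position 5.
position 5 must be teal (only option left). So position 4 can't be teal.
That leaves position 4 = yellow.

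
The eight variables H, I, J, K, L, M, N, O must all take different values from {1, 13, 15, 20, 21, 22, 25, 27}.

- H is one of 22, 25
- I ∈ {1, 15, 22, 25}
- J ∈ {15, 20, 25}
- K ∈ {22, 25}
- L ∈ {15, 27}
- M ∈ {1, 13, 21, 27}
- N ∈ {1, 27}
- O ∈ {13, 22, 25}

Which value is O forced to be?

The 8 variables draw from only 8 values {1, 13, 15, 20, 21, 22, 25, 27}, so each is used; only J can be 20, hence J = 20.
The 7 still-open variables draw from only 7 values {1, 13, 15, 21, 22, 25, 27}, so each is used; only M can be 21, hence M = 21.
The 6 still-open variables draw from only 6 values {1, 13, 15, 22, 25, 27}, so each is used; only O can be 13, hence O = 13.

13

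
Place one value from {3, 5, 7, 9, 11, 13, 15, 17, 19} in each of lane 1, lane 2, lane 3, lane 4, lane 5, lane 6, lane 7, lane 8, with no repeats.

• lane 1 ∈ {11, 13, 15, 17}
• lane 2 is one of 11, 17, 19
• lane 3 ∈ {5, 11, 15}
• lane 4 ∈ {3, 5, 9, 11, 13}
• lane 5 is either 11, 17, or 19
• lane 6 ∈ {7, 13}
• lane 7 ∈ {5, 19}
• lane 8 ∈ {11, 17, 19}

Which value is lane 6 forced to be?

lane 2, lane 5, lane 8 between them cover only {11, 17, 19} — a naked triple. Remove those values from lane 1, lane 3, lane 4, lane 7.
lane 7 must be 5 (only option left). So lane 3, lane 4 can't be 5.
That leaves lane 3 = 15. Eliminate 15 elsewhere: lane 1.
lane 1's domain is down to {13}, so lane 1 = 13. Eliminate 13 elsewhere: lane 4, lane 6.
So lane 6 = 7.

7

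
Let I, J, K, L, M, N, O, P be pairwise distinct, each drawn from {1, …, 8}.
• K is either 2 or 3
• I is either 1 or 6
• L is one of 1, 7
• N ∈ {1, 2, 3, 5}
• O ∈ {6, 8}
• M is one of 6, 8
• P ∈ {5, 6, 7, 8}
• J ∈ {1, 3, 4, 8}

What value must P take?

The 8 variables together cover exactly {1, 2, 3, 4, 5, 6, 7, 8} — 8 values for 8 variables — and 4 appears only in J's list, so J = 4.
The 2 variables M and O are confined to {6, 8}, which locks those values in; drop them from I, P.
I has just one choice, so I = 1. So L, N can't be 1.
L has just one choice, so L = 7. Remove 7 from P.
So P = 5.

5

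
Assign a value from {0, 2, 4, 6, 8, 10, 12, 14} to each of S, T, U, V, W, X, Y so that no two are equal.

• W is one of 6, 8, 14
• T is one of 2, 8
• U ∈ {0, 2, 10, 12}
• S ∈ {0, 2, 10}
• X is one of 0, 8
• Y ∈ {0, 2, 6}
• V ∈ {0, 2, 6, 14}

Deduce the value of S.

10

The 7 variables together cover exactly {0, 2, 6, 8, 10, 12, 14} — 7 values for 7 variables — and 12 appears only in U's list, so U = 12.
The 6 still-open variables draw from only 6 values {0, 2, 6, 8, 10, 14}, so each is used; only S can be 10, hence S = 10.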